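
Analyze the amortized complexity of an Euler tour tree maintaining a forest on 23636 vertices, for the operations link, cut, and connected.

An Euler tour tree stores each tree's Euler tour as a balanced BST keyed by tour position. On 23636 vertices: link concatenates two tours via O(1) splits/joins of size <= 2*23636 (O(log n)); cut splits the tour at the two occurrences of the edge (O(log n)); connected compares BST roots (O(log n) to find the root). All O(log n) amortized.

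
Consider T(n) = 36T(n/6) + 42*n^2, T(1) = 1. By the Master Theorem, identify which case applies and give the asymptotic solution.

a=36, b=6, f(n)=42*n^2.
log_6(36) = 2, so n^(log_b(a)) = n^2.
f(n) = Theta(n^2), so Case 2 applies.
T(n) = Theta(n^2 log n).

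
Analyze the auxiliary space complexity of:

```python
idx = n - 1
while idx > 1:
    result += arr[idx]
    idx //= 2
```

Space complexity: O(1).
Only a constant amount of auxiliary storage is used; nothing grows with n.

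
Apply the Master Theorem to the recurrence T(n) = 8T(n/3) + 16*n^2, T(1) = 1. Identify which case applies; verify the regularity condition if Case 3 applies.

a=8, b=3, f(n)=16*n^2.
log_3(8) = 1.893 < 2.
f(n) = Omega(n^(1.893+epsilon)) for some epsilon > 0, so Case 3 is the candidate.
Regularity: a*f(n/b) = 8*16*(n/3)^2 = (8/9)*16*n^2 <= c*f(n) with c = 8/9 < 1. Satisfied.
Case 3: T(n) = Theta(n^2).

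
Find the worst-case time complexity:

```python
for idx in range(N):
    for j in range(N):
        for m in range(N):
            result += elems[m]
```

Time complexity: O(n^3).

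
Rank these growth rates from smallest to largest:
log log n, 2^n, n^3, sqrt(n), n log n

Ordered by growth rate: log log n < sqrt(n) < n log n < n^3 < 2^n.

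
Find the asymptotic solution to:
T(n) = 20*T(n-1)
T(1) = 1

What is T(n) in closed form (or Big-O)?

Each step multiplies by 20. T(n) = T(1)*20^(n-1) = 20^(n-1).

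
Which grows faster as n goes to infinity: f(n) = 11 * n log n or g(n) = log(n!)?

f(n) = 11 * n log n and g(n) = log(n!) are Theta of each other: Stirling: log(n!) = n log n - n + O(log n) = Theta(n log n); the constant 11 doesn't change the Theta class.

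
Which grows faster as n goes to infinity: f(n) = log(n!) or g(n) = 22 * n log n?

f(n) = log(n!) and g(n) = 22 * n log n are Theta of each other: Stirling: log(n!) = n log n - n + O(log n) = Theta(n log n); the constant 22 doesn't change the Theta class.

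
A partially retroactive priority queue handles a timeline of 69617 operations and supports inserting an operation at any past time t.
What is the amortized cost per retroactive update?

Partially retroactive priority queues (Demaine-Iacono-Langerman) allow updates at past times with queries only at the present. With a balanced BST over the m = 69617 timeline events tracking bridges, each retroactive insert or delete is O(log m) amortized.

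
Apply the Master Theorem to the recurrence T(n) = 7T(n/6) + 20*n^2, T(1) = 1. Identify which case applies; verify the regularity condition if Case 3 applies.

a=7, b=6, f(n)=20*n^2.
log_6(7) = 1.086 < 2.
f(n) = Omega(n^(1.086+epsilon)) for some epsilon > 0, so Case 3 is the candidate.
Regularity: a*f(n/b) = 7*20*(n/6)^2 = (7/36)*20*n^2 <= c*f(n) with c = 7/36 < 1. Satisfied.
Case 3: T(n) = Theta(n^2).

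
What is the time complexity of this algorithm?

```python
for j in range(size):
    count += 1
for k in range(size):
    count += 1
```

Time complexity: O(n).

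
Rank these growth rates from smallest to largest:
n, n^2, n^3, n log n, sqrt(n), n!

Ordered by growth rate: sqrt(n) < n < n log n < n^2 < n^3 < n!.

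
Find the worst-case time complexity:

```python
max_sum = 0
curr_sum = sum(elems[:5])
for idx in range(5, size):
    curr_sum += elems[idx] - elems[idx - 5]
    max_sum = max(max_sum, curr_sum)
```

Time complexity: O(n).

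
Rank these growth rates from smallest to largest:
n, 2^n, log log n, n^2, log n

Ordered by growth rate: log log n < log n < n < n^2 < 2^n.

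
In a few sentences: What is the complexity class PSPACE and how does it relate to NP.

PSPACE is the class of problems solvable with polynomial space. NP is a subset of PSPACE (a poly-space machine can enumerate all certificates). PSPACE-complete problems include QBF (quantified Boolean formulas) and generalized games. It is unknown whether NP = PSPACE.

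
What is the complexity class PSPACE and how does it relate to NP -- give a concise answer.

PSPACE is the class of problems solvable with polynomial space. NP is a subset of PSPACE (a poly-space machine can enumerate all certificates). PSPACE-complete problems include QBF (quantified Boolean formulas) and generalized games. It is unknown whether NP = PSPACE.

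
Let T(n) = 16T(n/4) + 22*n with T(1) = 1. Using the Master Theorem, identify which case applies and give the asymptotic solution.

a=16, b=4, f(n)=22*n.
log_4(16) = 2 > 1.
Since f(n) = O(n^1) is polynomially smaller than n^2, Case 1 applies.
T(n) = Theta(n^2).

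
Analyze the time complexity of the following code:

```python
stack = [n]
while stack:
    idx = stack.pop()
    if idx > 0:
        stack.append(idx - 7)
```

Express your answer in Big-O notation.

Time complexity: O(n).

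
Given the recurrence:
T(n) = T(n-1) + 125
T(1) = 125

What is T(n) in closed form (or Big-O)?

Unrolling: T(n) = T(n-1) + 125 = T(n-2) + 2*125 = ... = T(1) + (n-1)*125 = 125 + (n-1)*125 = 125n.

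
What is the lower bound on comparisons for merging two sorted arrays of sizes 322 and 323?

Adversary argument: with sizes 322 and 323 (differing by at most 1), interleave the two arrays so that every consecutive pair in the output comes from different inputs. Then each of the 644 adjacent output pairs must be directly compared, or the algorithm cannot determine their relative order. So 644 comparisons are necessary; standard merge achieves this.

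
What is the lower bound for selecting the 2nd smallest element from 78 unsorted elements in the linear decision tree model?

Selecting the 2nd smallest of 78 elements requires Omega(n) comparisons. Every element must be compared at least once. The BFPRT algorithm achieves O(n), making this tight.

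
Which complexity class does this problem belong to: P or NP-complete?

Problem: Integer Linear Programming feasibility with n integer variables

This problem is NP-complete: ILP feasibility is NP-complete (LP relaxation is in P).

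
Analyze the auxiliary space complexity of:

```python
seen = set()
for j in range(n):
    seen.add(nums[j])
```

Space complexity: O(n).
Auxiliary storage grows linearly with the input size n in the worst case.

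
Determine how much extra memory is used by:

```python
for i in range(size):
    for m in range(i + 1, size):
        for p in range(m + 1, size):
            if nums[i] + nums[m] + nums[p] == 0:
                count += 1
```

Space complexity: O(1).
Only a constant amount of auxiliary storage is used; nothing grows with n.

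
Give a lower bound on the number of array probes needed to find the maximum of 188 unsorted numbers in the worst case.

Adversary: any unprobed cell could hold a value larger than everything seen so far. If fewer than 188 cells are probed, the adversary places the max in an unprobed cell. So all 188 cells must be examined; together with 188-1 comparisons this is tight.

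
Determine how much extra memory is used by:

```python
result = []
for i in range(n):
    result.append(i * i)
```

Space complexity: O(n).
Auxiliary storage grows linearly with the input size n in the worst case.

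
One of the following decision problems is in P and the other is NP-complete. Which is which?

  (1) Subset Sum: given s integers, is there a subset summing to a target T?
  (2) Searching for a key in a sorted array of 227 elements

(1) is NP-complete: one of Karp's 21 NP-complete problems.
(2) is P: binary search runs in O(log n).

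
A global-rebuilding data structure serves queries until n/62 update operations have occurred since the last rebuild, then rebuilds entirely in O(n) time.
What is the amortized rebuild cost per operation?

The O(n) rebuild is triggered by n/62 operations, so each contributes O(n)/(n/62) = O(62) = O(1) to the rebuild cost.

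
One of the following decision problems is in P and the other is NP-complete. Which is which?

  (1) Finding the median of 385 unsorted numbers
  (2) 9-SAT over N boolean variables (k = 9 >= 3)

(1) is P: linear-time selection (median-of-medians) runs in O(n).
(2) is NP-complete: 3-SAT is NP-complete (Cook-Levin); k-SAT for k>=3 reduces from 3-SAT.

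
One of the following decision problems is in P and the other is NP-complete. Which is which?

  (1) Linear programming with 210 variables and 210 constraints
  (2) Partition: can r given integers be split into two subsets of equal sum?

(1) is P: the ellipsoid and interior-point methods run in polynomial time.
(2) is NP-complete: Subset Sum reduces to it (one of Karp's 21 NP-complete problems).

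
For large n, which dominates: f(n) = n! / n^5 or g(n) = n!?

g(n) = n! grows faster: the ratio n!/(n!/n^5) = n^5 -> infinity.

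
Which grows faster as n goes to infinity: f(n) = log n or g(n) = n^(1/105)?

g(n) = n^(1/105) grows faster: any positive power of n dominates log n.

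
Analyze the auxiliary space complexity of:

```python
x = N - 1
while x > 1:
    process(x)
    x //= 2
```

Space complexity: O(1).
Only a constant amount of auxiliary storage is used; nothing grows with n.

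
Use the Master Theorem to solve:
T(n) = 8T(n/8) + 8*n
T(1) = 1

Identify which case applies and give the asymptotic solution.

a=8, b=8, f(n)=8*n.
log_8(8) = 1, so n^(log_b(a)) = n.
f(n) = Theta(n), so Case 2 applies.
T(n) = Theta(n log n).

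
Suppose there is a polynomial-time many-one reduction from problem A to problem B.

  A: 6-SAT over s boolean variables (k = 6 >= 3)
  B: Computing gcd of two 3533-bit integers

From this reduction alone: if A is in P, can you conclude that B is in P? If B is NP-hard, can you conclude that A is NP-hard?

A poly-time reduction A <=_p B transfers tractability DOWN (B easy => A easy) and hardness UP (A hard => B hard), not the reverse.
From A in P, the reduction alone does NOT give B in P: any problem in P trivially reduces to SAT, yet SAT is not known to be in P.
From B NP-hard, the reduction alone does NOT give A NP-hard: again, easy problems reduce to hard ones.
(Here in fact A is NP-complete and B is in P, so no such reduction is known -- its existence would imply P = NP; the analysis concerns only what the assumed reduction would or would not let you conclude.)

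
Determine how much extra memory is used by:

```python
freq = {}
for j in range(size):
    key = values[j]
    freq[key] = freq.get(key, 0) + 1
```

Space complexity: O(n).
Auxiliary storage grows linearly with the input size n in the worst case.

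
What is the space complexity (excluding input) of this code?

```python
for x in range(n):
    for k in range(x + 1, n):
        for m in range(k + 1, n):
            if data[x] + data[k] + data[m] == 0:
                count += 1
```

Space complexity: O(1).
Only a constant amount of auxiliary storage is used; nothing grows with n.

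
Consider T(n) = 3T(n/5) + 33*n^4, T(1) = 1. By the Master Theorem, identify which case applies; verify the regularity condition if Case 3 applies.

a=3, b=5, f(n)=33*n^4.
log_5(3) = 0.6826 < 4.
f(n) = Omega(n^(0.6826+epsilon)) for some epsilon > 0, so Case 3 is the candidate.
Regularity: a*f(n/b) = 3*33*(n/5)^4 = (3/625)*33*n^4 <= c*f(n) with c = 3/625 < 1. Satisfied.
Case 3: T(n) = Theta(n^4).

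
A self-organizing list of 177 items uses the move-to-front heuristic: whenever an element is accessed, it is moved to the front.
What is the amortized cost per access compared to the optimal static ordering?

With potential Phi = number of inversions between the MTF list and the optimal static list (at most C(177,2)), each access has amortized cost at most 2 * (cost under optimal static ordering). This is the move-to-front 2-competitiveness result.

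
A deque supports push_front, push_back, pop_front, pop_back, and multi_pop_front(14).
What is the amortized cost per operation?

Assign 2 credits to each push operation. A pop uses 1 saved credit. multi_pop_front(14) uses up to 14 saved credits from previous pushes. Credits never go negative. Amortized cost is O(1).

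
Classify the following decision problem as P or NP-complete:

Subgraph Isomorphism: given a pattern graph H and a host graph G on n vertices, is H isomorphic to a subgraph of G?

This problem is NP-complete: generalizes Clique and Hamiltonian Path (pattern size is part of the input).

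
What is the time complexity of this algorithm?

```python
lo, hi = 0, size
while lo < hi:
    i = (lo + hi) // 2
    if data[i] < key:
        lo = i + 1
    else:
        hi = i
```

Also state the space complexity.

Time complexity: O(log n).
Space complexity: O(1).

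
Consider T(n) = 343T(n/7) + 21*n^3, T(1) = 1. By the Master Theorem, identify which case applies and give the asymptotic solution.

a=343, b=7, f(n)=21*n^3.
log_7(343) = 3, so n^(log_b(a)) = n^3.
f(n) = Theta(n^3), so Case 2 applies.
T(n) = Theta(n^3 log n).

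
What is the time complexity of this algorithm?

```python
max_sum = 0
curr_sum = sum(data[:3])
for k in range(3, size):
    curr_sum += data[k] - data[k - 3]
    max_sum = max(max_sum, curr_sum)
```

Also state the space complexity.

Time complexity: O(n).
Space complexity: O(1).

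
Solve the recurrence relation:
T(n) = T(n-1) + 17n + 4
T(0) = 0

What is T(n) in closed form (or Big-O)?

Dominant term in sum is 17*sum(i, i=1..n) = 17*n*(n+1)/2 = O(n^2).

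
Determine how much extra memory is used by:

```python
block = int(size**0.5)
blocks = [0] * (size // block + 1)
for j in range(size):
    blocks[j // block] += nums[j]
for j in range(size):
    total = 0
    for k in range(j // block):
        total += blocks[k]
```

Space complexity: O(sqrt(n)).
Storage scales with sqrt(n).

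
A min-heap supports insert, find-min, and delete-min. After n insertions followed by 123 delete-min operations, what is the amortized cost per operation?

Insert takes O(log n) worst case. Delete-min takes O(log n). Over a sequence of n inserts and 123 delete-mins, total cost is O((n + 123) log n). Amortized per operation: O(log n).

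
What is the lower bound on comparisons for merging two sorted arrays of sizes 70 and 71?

Adversary argument: with sizes 70 and 71 (differing by at most 1), interleave the two arrays so that every consecutive pair in the output comes from different inputs. Then each of the 140 adjacent output pairs must be directly compared, or the algorithm cannot determine their relative order. So 140 comparisons are necessary; standard merge achieves this.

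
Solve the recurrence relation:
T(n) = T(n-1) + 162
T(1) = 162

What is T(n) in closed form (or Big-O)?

Unrolling: T(n) = T(n-1) + 162 = T(n-2) + 2*162 = ... = T(1) + (n-1)*162 = 162 + (n-1)*162 = 162n.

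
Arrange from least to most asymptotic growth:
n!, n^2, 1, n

Ordered by growth rate: 1 < n < n^2 < n!.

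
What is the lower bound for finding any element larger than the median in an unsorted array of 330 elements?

To find an element larger than the median of 330 elements, we must see Omega(n) elements. Without seeing enough elements, an adversary can make any unseen element the median.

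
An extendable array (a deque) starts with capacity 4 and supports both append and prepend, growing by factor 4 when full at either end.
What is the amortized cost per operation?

Growth at either end copies all elements; capacities form a geometric sequence with ratio 4, so total copy cost over n operations is O(n) (two geometric series). Amortized O(1).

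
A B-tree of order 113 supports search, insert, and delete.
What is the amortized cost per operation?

B-tree of order 113 has height O(log_113 n). Each operation traverses the tree height. Splits during insert and merges during delete are O(1) each and occur at most once per level. Total cost per operation: O(log_113 n).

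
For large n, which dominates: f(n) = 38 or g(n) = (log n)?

g(n) = (log n) grows faster: any unbounded function dominates a constant.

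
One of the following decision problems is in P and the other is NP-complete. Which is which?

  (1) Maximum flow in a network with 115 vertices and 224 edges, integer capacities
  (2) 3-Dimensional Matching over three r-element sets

(1) is P: Edmonds-Karp / push-relabel run in polynomial time.
(2) is NP-complete: one of Karp's 21 NP-complete problems.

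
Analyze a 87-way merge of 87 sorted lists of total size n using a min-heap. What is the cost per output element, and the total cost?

Maintain a min-heap of size 87 holding the current head of each list. Each output step does one extract-min (O(log 87)) and one insert of that list's next element (O(log 87)). Each of the n elements passes through the heap exactly once, so the total cost is O(n log 87), i.e. O(log 87) per output element.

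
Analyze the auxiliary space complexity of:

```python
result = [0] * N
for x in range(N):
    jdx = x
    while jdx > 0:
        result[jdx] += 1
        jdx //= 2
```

Space complexity: O(n).
Auxiliary storage grows linearly with the input size n in the worst case.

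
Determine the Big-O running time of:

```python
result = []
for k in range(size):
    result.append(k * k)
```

Time complexity: O(n).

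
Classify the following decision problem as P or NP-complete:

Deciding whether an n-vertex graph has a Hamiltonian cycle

This problem is NP-complete: one of Karp's 21 NP-complete problems.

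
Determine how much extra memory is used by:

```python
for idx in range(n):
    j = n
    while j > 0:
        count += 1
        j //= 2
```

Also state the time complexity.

Space complexity: O(1).
Only a constant amount of auxiliary storage is used; nothing grows with n.
Time complexity: O(n log n).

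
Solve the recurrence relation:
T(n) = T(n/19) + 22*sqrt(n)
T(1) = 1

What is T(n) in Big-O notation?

Each level contributes sqrt(n/19^k). Geometric series with ratio 1/sqrt(19) < 1 sums to O(sqrt(n)).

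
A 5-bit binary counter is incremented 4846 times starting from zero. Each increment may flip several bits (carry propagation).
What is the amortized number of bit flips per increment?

Bit i flips on every 2^i-th increment, so over 4846 increments bit i flips floor(4846/2^i) times. Summing over i: total flips < 2 * 4846. Amortized: < 2 = O(1) per increment.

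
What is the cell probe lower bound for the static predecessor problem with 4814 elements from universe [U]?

The Patrascu-Thorup lower bound shows any data structure on n = 4814 elements using O(n * polylog(n)) space requires Omega(log log U) query time. van Emde Boas trees achieve O(log log U) with O(U) space.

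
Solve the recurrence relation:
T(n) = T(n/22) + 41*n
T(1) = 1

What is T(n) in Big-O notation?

Geometric series: 41*n*(1 + 1/22 + 1/22^2 + ...) = O(n). T(n) = O(n).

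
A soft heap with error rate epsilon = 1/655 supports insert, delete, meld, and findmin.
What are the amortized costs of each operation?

Soft heaps (Chazelle) allow up to an epsilon = 1/655 fraction of elements to have corrupted (raised) keys. Insert is O(log(1/epsilon)) = O(log 655) amortized -- the structure maintains heap-ordered binary trees of rank bounded by O(log(1/epsilon)). Meld concatenates root lists: O(1) amortized. Delete and findmin are O(1) amortized.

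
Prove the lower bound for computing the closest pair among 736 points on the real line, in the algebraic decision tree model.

Reduction from element distinctness: given 736 reals, the closest-pair distance is 0 iff two are equal. Element distinctness has an Omega(n log n) lower bound in the algebraic decision tree model (Ben-Or). Therefore closest pair on a line also requires Omega(n log n). Sorting then a linear scan achieves this.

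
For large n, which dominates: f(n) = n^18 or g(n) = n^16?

f(n) = n^18 grows faster: n^18/n^16 = n^2 -> infinity.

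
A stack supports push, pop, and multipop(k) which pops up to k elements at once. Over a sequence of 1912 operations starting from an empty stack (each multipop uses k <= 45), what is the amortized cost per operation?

Each element is pushed exactly once and popped at most once (whether by pop or as part of a multipop). So the total number of individual pops over the whole sequence is at most the number of pushes, which is at most 1912. Total work <= 2 * 1912, hence O(1) amortized per operation.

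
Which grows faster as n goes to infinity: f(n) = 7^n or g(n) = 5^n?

f(n) = 7^n grows faster: (7/5)^n -> infinity since 7/5 > 1.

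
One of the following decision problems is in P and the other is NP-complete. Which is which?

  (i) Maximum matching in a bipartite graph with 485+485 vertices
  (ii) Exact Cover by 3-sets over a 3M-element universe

(i) is P: Hopcroft-Karp runs in O(E sqrt(V)).
(ii) is NP-complete: one of Karp's 21 NP-complete problems.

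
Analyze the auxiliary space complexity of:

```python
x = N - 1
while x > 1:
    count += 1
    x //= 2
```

Space complexity: O(1).
Only a constant amount of auxiliary storage is used; nothing grows with n.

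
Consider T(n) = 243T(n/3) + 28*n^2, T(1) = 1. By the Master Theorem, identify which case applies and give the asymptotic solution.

a=243, b=3, f(n)=28*n^2.
log_3(243) = 5 > 2.
Since f(n) = O(n^2) is polynomially smaller than n^5, Case 1 applies.
T(n) = Theta(n^5).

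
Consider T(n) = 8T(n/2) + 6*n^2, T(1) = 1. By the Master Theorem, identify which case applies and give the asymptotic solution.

a=8, b=2, f(n)=6*n^2.
log_2(8) = 3 > 2.
Since f(n) = O(n^2) is polynomially smaller than n^3, Case 1 applies.
T(n) = Theta(n^3).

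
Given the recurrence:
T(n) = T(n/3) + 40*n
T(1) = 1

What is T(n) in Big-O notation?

Geometric series: 40*n*(1 + 1/3 + 1/3^2 + ...) = O(n). T(n) = O(n).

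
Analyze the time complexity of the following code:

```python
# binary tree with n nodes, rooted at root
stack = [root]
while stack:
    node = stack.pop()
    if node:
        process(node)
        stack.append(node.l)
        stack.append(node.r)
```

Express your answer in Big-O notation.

Time complexity: O(n).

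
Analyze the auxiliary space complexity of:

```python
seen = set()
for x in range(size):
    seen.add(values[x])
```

Space complexity: O(n).
Auxiliary storage grows linearly with the input size n in the worst case.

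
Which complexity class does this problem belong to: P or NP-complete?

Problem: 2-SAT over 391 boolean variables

This problem is in P: 2-SAT is solvable in linear time via implication-graph SCCs.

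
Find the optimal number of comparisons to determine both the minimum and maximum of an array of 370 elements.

Naive approach: 738 comparisons (369 for max + 369 for min).
Optimal: Compare elements in pairs first (floor(n/2) = 185 comparisons), then find max among winners and min among losers (184 comparisons each).
Total: ceil(3n/2) - 2 = 553 comparisons. An adversary argument shows this is also a lower bound.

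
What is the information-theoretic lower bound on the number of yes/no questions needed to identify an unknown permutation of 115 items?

There are 115! = 292509369349301569068815180481773552003419272043053514672100535242441942363589054622883930786268803187059211939585703515345785120071002251720730101703194015956992000000000000000000000000000 permutations. Each yes/no question gives at most 1 bit, so at least ceil(log_2(292509369349301569068815180481773552003419272043053514672100535242441942363589054622883930786268803187059211939585703515345785120071002251720730101703194015956992000000000000000000000000000)) = 627 questions are needed.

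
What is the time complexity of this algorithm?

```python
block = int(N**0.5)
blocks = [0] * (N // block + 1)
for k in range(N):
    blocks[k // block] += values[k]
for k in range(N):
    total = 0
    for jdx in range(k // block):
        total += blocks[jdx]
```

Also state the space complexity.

Time complexity: O(n * sqrt(n)).
Space complexity: O(sqrt(n)).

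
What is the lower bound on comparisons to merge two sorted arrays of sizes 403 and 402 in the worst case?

Adversary: with |403 - 402| <= 1 the inputs can be fully interleaved so that every adjacent pair in the merged output comes from different arrays. Then each of the 804 adjacent pairs must be directly compared, or the algorithm cannot determine their relative order. Standard merge meets this bound.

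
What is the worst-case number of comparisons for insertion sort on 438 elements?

Insertion sort on reverse-sorted input: 1 + 2 + ... + (438-1) = 95703 comparisons.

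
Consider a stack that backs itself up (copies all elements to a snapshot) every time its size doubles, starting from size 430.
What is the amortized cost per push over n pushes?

Backups occur at sizes 430, 860, 1720, ..., copying 430 + 860 + 1720 + ... <= 2n elements total (geometric series). Spread over n pushes, the amortized backup cost is O(1) per push.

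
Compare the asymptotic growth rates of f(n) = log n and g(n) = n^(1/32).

g(n) = n^(1/32) grows faster: any positive power of n dominates log n.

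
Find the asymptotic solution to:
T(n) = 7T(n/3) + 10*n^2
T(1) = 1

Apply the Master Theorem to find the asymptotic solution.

a=7, b=3, f(n)=10*n^2. log_3(7) = 1.771 < 2. Case 3: T(n) = O(n^2).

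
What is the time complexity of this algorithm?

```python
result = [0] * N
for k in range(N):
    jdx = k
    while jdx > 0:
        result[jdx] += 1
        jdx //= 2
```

Time complexity: O(n log n).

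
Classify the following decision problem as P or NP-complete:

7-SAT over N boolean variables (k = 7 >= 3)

This problem is NP-complete: 3-SAT is NP-complete (Cook-Levin); k-SAT for k>=3 reduces from 3-SAT.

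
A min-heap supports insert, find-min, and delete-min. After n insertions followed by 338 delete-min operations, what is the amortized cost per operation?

Insert takes O(log n) worst case. Delete-min takes O(log n). Over a sequence of n inserts and 338 delete-mins, total cost is O((n + 338) log n). Amortized per operation: O(log n).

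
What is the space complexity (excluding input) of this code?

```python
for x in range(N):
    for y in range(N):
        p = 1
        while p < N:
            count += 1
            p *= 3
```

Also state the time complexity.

Space complexity: O(1).
Only a constant amount of auxiliary storage is used; nothing grows with n.
Time complexity: O(n^2 log n).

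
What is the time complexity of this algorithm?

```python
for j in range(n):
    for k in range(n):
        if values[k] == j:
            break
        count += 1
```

Time complexity: O(n^2).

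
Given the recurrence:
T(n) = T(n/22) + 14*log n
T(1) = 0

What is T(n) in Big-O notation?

Each of the log_22(n) levels adds O(log n). T(n) = O(log^2 n).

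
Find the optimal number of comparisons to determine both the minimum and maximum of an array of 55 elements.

Naive approach: 108 comparisons (54 for max + 54 for min).
Optimal: Compare elements in pairs first (floor(n/2) = 27 comparisons), then find max among winners and min among losers (27 comparisons each).
Total: ceil(3n/2) - 2 = 81 comparisons. An adversary argument shows this is also a lower bound.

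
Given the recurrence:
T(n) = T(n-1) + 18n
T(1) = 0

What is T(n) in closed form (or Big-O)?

Unrolling: T(n) = 0 + 18*(2 + 3 + ... + n) = 0 + 18*(n(n+1)/2 - 1) = O(n^2).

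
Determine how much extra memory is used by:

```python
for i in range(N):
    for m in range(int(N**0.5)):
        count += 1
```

Space complexity: O(1).
Only a constant amount of auxiliary storage is used; nothing grows with n.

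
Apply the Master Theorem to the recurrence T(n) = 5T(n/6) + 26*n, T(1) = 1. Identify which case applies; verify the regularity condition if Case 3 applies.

a=5, b=6, f(n)=26*n.
log_6(5) = 0.8982 < 1.
f(n) = Omega(n^(0.8982+epsilon)) for some epsilon > 0, so Case 3 is the candidate.
Regularity: a*f(n/b) = 5*26*(n/6)^1 = (5/6)*26*n^1 <= c*f(n) with c = 5/6 < 1. Satisfied.
Case 3: T(n) = Theta(n).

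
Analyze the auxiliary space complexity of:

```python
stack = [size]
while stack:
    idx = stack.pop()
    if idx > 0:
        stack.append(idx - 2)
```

Space complexity: O(1).
Only a constant amount of auxiliary storage is used; nothing grows with n.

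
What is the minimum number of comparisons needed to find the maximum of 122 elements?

Finding the maximum requires 121 comparisons. Each comparison eliminates exactly one candidate. With 122 candidates, we need 121 eliminations.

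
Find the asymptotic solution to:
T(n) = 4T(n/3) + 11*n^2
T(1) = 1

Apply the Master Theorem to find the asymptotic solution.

a=4, b=3, f(n)=11*n^2. log_3(4) = 1.262 < 2. Case 3: T(n) = O(n^2).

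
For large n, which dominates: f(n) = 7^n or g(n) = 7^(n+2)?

f(n) = 7^n and g(n) = 7^(n+2) are Theta of each other: 7^(n+2) = 7^2 * 7^n = Theta(7^n).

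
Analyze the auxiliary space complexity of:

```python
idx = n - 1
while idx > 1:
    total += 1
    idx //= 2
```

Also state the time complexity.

Space complexity: O(1).
Only a constant amount of auxiliary storage is used; nothing grows with n.
Time complexity: O(log n).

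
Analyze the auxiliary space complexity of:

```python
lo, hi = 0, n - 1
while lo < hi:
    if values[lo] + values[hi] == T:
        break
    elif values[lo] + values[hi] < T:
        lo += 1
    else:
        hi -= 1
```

Space complexity: O(1).
Only a constant amount of auxiliary storage is used; nothing grows with n.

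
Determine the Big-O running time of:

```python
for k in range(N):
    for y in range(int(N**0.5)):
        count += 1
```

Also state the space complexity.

Time complexity: O(n * sqrt(n)).
Space complexity: O(1).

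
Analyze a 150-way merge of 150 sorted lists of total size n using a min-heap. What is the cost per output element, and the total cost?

Maintain a min-heap of size 150 holding the current head of each list. Each output step does one extract-min (O(log 150)) and one insert of that list's next element (O(log 150)). Each of the n elements passes through the heap exactly once, so the total cost is O(n log 150), i.e. O(log 150) per output element.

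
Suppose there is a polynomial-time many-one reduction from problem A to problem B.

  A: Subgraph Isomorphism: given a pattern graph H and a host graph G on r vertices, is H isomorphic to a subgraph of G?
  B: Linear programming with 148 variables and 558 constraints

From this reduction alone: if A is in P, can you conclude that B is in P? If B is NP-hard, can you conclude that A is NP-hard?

A poly-time reduction A <=_p B transfers tractability DOWN (B easy => A easy) and hardness UP (A hard => B hard), not the reverse.
From A in P, the reduction alone does NOT give B in P: any problem in P trivially reduces to SAT, yet SAT is not known to be in P.
From B NP-hard, the reduction alone does NOT give A NP-hard: again, easy problems reduce to hard ones.
(Here in fact A is NP-complete and B is in P, so no such reduction is known -- its existence would imply P = NP; the analysis concerns only what the assumed reduction would or would not let you conclude.)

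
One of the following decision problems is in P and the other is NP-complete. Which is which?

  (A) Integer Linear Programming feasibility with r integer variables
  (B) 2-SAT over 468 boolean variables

(A) is NP-complete: ILP feasibility is NP-complete (LP relaxation is in P).
(B) is P: 2-SAT is solvable in linear time via implication-graph SCCs.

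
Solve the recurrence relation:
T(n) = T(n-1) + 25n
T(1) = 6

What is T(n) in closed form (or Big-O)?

Unrolling: T(n) = 6 + 25*(2 + 3 + ... + n) = 6 + 25*(n(n+1)/2 - 1) = O(n^2).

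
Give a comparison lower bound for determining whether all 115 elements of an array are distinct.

In the algebraic decision-tree model, the YES region for element distinctness on 115 elements has 115! connected components (one per ordering). Ben-Or's theorem then gives a lower bound of Omega(log(n!)) = Omega(n log n).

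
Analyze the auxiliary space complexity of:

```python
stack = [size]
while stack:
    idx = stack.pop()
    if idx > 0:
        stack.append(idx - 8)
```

Space complexity: O(1).
Only a constant amount of auxiliary storage is used; nothing grows with n.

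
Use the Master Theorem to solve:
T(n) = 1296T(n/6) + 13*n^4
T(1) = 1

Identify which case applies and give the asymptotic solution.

a=1296, b=6, f(n)=13*n^4.
log_6(1296) = 4, so n^(log_b(a)) = n^4.
f(n) = Theta(n^4), so Case 2 applies.
T(n) = Theta(n^4 log n).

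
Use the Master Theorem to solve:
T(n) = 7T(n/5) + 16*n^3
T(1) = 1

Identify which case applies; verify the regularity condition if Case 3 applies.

a=7, b=5, f(n)=16*n^3.
log_5(7) = 1.209 < 3.
f(n) = Omega(n^(1.209+epsilon)) for some epsilon > 0, so Case 3 is the candidate.
Regularity: a*f(n/b) = 7*16*(n/5)^3 = (7/125)*16*n^3 <= c*f(n) with c = 7/125 < 1. Satisfied.
Case 3: T(n) = Theta(n^3).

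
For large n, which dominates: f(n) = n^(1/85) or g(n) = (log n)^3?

f(n) = n^(1/85) grows faster: any positive power of n dominates any polylog.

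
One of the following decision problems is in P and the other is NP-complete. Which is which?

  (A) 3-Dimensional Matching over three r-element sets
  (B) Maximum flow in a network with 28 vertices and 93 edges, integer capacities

(A) is NP-complete: one of Karp's 21 NP-complete problems.
(B) is P: Edmonds-Karp / push-relabel run in polynomial time.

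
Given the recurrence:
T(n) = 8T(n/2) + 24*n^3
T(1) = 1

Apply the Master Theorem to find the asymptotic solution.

a=8, b=2, f(n)=24*n^3. log_2(8) = 3. Case 2: T(n) = O(n^3 log n).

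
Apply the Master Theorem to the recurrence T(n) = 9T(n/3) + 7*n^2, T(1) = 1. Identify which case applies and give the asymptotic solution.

a=9, b=3, f(n)=7*n^2.
log_3(9) = 2, so n^(log_b(a)) = n^2.
f(n) = Theta(n^2), so Case 2 applies.
T(n) = Theta(n^2 log n).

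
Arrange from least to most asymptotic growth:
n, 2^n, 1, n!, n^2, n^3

Ordered by growth rate: 1 < n < n^2 < n^3 < 2^n < n!.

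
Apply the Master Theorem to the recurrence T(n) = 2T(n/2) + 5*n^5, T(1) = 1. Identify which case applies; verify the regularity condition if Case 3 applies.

a=2, b=2, f(n)=5*n^5.
log_2(2) = 1 < 5.
f(n) = Omega(n^(1+epsilon)) for some epsilon > 0, so Case 3 is the candidate.
Regularity: a*f(n/b) = 2*5*(n/2)^5 = (2/32)*5*n^5 <= c*f(n) with c = 2/32 < 1. Satisfied.
Case 3: T(n) = Theta(n^5).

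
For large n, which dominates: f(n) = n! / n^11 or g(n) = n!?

g(n) = n! grows faster: the ratio n!/(n!/n^11) = n^11 -> infinity.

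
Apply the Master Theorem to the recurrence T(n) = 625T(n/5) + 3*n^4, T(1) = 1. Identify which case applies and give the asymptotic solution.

a=625, b=5, f(n)=3*n^4.
log_5(625) = 4, so n^(log_b(a)) = n^4.
f(n) = Theta(n^4), so Case 2 applies.
T(n) = Theta(n^4 log n).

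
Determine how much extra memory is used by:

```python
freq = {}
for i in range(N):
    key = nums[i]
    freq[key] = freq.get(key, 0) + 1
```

Space complexity: O(n).
Auxiliary storage grows linearly with the input size n in the worst case.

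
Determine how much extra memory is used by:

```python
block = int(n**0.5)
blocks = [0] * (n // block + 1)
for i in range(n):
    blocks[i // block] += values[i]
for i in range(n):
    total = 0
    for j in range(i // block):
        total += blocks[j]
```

Space complexity: O(sqrt(n)).
Storage scales with sqrt(n).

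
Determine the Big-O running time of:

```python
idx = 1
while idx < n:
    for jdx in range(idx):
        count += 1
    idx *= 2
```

Time complexity: O(n).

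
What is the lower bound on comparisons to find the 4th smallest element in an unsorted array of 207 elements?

Finding the 4th smallest of 207 elements requires Omega(n) comparisons. Every element must participate in at least one comparison; otherwise it could be the 4th smallest.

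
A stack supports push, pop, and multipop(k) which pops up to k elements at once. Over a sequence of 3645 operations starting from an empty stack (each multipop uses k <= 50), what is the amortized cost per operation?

Each element is pushed exactly once and popped at most once (whether by pop or as part of a multipop). So the total number of individual pops over the whole sequence is at most the number of pushes, which is at most 3645. Total work <= 2 * 3645, hence O(1) amortized per operation.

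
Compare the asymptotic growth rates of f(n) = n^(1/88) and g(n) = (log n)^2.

f(n) = n^(1/88) grows faster: any positive power of n dominates any polylog.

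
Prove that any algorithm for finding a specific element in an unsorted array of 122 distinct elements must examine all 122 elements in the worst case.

Adversary argument: if the algorithm examines fewer than 122 elements, the adversary places the target in an unexamined position. The algorithm cannot distinguish 'not present' from 'in unexamined position'.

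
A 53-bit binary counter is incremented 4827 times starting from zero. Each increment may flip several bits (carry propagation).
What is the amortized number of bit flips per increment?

Bit i flips on every 2^i-th increment, so over 4827 increments bit i flips floor(4827/2^i) times. Summing over i: total flips < 2 * 4827. Amortized: < 2 = O(1) per increment.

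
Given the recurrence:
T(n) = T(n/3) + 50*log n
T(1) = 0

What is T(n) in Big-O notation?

Each of the log_3(n) levels adds O(log n). T(n) = O(log^2 n).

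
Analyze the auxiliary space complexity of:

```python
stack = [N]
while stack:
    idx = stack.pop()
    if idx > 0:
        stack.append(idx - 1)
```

Space complexity: O(1).
Only a constant amount of auxiliary storage is used; nothing grows with n.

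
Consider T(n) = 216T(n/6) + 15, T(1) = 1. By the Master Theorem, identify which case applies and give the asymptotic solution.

a=216, b=6, f(n)=15.
log_6(216) = 3 > 0.
Since f(n) = O(n^0) is polynomially smaller than n^3, Case 1 applies.
T(n) = Theta(n^3).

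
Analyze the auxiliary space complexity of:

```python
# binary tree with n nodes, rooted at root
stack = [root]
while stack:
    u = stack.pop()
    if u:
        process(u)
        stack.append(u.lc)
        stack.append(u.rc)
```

Space complexity: O(n).
Auxiliary storage grows linearly with the input size n in the worst case.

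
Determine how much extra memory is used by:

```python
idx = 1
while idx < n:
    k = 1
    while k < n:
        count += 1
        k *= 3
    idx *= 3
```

Space complexity: O(1).
Only a constant amount of auxiliary storage is used; nothing grows with n.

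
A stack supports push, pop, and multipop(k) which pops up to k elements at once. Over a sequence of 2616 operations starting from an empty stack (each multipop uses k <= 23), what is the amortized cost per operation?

Each element is pushed exactly once and popped at most once (whether by pop or as part of a multipop). So the total number of individual pops over the whole sequence is at most the number of pushes, which is at most 2616. Total work <= 2 * 2616, hence O(1) amortized per operation.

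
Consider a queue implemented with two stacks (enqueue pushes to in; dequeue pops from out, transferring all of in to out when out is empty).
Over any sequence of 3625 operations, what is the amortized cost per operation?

Each element is pushed to in once, popped once, pushed to out once, and popped once: 4 unit operations over its lifetime. Over 3625 operations the total work is O(3625). Amortized O(1) per enqueue/dequeue.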